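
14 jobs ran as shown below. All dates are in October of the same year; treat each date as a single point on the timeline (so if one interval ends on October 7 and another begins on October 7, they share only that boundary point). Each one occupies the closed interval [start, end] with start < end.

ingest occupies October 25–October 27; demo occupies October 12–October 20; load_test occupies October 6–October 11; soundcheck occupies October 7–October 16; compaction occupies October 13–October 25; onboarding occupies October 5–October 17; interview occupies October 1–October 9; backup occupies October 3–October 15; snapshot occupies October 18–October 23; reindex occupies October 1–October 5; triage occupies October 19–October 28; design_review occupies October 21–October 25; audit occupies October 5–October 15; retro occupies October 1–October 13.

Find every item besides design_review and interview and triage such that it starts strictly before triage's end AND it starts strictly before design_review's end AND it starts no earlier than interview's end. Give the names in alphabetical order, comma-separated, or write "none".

Conditions: its start is strictly before triage's end (X.start < October 28) AND its start is strictly before design_review's end (X.start < October 25) AND its start is no earlier than interview's end (X.start >= October 9).
audit: start October 5 < October 28? ✓; start October 5 < October 25? ✓; start October 5 >= October 9? ✗ → no.
backup: start October 3 < October 28? ✓; start October 3 < October 25? ✓; start October 3 >= October 9? ✗ → no.
compaction: start October 13 < October 28? ✓; start October 13 < October 25? ✓; start October 13 >= October 9? ✓ → yes.
demo: start October 12 < October 28? ✓; start October 12 < October 25? ✓; start October 12 >= October 9? ✓ → yes.
ingest: start October 25 < October 28? ✓; start October 25 < October 25? ✗; start October 25 >= October 9? ✓ → no.
load_test: start October 6 < October 28? ✓; start October 6 < October 25? ✓; start October 6 >= October 9? ✗ → no.
onboarding: start October 5 < October 28? ✓; start October 5 < October 25? ✓; start October 5 >= October 9? ✗ → no.
reindex: start October 1 < October 28? ✓; start October 1 < October 25? ✓; start October 1 >= October 9? ✗ → no.
retro: start October 1 < October 28? ✓; start October 1 < October 25? ✓; start October 1 >= October 9? ✗ → no.
snapshot: start October 18 < October 28? ✓; start October 18 < October 25? ✓; start October 18 >= October 9? ✓ → yes.
soundcheck: start October 7 < October 28? ✓; start October 7 < October 25? ✓; start October 7 >= October 9? ✗ → no.
Result: compaction, demo, snapshot.

compaction, demo, snapshot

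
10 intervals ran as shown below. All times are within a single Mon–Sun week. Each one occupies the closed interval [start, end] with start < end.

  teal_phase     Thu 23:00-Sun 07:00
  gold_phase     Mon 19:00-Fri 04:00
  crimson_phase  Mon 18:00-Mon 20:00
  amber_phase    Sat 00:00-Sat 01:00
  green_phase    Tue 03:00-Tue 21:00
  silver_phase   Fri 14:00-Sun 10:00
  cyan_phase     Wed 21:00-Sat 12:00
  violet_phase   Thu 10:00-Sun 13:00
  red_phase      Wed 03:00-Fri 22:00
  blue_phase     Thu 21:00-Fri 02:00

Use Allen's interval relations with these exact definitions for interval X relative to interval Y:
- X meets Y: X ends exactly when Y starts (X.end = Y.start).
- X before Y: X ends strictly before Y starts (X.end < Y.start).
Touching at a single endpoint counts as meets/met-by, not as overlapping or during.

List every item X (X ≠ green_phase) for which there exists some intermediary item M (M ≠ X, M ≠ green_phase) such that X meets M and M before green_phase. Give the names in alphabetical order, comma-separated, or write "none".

Target green_phase = [Tue 03:00, Tue 21:00].
Intermediaries M with M before green_phase: crimson_phase.
Via crimson_phase — items with X meets crimson_phase: none.
Union: none.

none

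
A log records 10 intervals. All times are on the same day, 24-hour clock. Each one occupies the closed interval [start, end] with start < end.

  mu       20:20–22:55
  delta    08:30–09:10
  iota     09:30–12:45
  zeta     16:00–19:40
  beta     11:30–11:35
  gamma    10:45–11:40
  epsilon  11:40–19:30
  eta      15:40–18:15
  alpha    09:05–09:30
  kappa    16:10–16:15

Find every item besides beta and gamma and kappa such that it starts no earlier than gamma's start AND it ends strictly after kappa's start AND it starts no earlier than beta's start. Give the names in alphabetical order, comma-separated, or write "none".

Conditions: its start is no earlier than gamma's start (X.start >= 10:45) AND its end is strictly after kappa's start (X.end > 16:10) AND its start is no earlier than beta's start (X.start >= 11:30).
alpha: start 09:05 >= 10:45? ✗; end 09:30 > 16:10? ✗; start 09:05 >= 11:30? ✗ → no.
delta: start 08:30 >= 10:45? ✗; end 09:10 > 16:10? ✗; start 08:30 >= 11:30? ✗ → no.
epsilon: start 11:40 >= 10:45? ✓; end 19:30 > 16:10? ✓; start 11:40 >= 11:30? ✓ → yes.
eta: start 15:40 >= 10:45? ✓; end 18:15 > 16:10? ✓; start 15:40 >= 11:30? ✓ → yes.
iota: start 09:30 >= 10:45? ✗; end 12:45 > 16:10? ✗; start 09:30 >= 11:30? ✗ → no.
mu: start 20:20 >= 10:45? ✓; end 22:55 > 16:10? ✓; start 20:20 >= 11:30? ✓ → yes.
zeta: start 16:00 >= 10:45? ✓; end 19:40 > 16:10? ✓; start 16:00 >= 11:30? ✓ → yes.
Result: epsilon, eta, mu, zeta.

epsilon, eta, mu, zeta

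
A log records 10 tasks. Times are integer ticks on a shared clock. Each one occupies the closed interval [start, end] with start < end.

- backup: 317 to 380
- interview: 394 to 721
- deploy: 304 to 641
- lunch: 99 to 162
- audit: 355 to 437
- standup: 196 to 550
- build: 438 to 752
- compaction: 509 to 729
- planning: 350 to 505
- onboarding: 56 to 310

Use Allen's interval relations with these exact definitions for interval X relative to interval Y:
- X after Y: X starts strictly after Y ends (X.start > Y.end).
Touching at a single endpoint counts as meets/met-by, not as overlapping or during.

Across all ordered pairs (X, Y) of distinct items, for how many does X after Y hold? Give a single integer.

Checking all 90 ordered pairs for relation 'after'; matching pairs in alphabetical order:
(audit, lunch): audit after lunch ✓
(audit, onboarding): audit after onboarding ✓
(backup, lunch): backup after lunch ✓
(backup, onboarding): backup after onboarding ✓
(build, audit): build after audit ✓
(build, backup): build after backup ✓
(build, lunch): build after lunch ✓
(build, onboarding): build after onboarding ✓
(compaction, audit): compaction after audit ✓
(compaction, backup): compaction after backup ✓
(compaction, lunch): compaction after lunch ✓
(compaction, onboarding): compaction after onboarding ✓
(compaction, planning): compaction after planning ✓
(deploy, lunch): deploy after lunch ✓
(interview, backup): interview after backup ✓
(interview, lunch): interview after lunch ✓
(interview, onboarding): interview after onboarding ✓
(planning, lunch): planning after lunch ✓
(planning, onboarding): planning after onboarding ✓
(standup, lunch): standup after lunch ✓
Count: 20.

20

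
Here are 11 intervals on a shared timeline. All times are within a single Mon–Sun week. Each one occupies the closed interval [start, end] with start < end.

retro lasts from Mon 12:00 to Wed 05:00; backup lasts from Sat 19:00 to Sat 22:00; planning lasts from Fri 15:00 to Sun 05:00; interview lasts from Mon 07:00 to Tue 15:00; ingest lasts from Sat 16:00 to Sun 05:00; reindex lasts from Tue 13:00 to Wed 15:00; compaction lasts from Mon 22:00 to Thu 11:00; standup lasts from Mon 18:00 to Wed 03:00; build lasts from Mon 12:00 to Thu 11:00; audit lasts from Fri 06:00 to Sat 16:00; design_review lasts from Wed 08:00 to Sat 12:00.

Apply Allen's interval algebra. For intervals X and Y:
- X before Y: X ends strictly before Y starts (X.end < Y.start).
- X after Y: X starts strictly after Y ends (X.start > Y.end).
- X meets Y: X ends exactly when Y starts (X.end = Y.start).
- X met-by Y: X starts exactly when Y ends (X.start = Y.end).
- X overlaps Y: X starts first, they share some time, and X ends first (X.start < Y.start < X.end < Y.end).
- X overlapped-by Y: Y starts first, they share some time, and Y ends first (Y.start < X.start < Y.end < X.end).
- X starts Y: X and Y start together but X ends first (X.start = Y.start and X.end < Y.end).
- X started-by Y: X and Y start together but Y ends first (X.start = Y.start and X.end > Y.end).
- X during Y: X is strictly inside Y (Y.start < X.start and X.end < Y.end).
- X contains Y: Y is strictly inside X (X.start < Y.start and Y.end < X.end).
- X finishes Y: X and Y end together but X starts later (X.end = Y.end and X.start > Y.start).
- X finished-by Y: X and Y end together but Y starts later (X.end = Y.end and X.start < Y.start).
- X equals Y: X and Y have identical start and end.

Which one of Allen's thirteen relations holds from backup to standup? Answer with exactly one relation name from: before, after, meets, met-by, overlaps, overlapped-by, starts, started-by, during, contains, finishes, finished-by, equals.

after

backup = [Sat 19:00, Sat 22:00]; standup = [Mon 18:00, Wed 03:00].
Compare endpoints: backup.start > standup.start, backup.start > standup.end, backup.end > standup.start, backup.end > standup.end.
That pattern is 'after'.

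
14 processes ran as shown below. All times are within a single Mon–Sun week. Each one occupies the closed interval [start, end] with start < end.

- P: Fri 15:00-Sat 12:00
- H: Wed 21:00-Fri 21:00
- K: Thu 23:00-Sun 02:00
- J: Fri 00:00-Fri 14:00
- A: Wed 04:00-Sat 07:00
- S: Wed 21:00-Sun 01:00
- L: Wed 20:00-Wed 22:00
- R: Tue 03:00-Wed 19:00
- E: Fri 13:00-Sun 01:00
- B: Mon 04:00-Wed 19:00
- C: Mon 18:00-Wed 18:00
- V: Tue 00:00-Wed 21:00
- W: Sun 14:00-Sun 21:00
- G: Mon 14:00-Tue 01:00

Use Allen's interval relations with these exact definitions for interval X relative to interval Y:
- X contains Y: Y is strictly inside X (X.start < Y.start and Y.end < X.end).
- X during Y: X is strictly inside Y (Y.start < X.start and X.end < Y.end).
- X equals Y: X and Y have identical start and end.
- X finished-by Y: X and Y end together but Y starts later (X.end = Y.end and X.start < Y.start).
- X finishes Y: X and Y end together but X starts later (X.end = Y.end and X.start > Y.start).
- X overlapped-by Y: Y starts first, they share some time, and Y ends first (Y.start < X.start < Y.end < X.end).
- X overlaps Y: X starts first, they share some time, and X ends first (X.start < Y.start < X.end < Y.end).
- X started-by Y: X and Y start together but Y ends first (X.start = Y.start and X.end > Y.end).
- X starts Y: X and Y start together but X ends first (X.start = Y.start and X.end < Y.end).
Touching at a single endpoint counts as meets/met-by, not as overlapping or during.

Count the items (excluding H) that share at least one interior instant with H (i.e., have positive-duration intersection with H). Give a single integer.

Target H = [Wed 21:00, Fri 21:00].
A [Wed 04:00, Sat 07:00] → contains → counts.
B [Mon 04:00, Wed 19:00] → before → no.
C [Mon 18:00, Wed 18:00] → before → no.
E [Fri 13:00, Sun 01:00] → overlapped-by → counts.
G [Mon 14:00, Tue 01:00] → before → no.
J [Fri 00:00, Fri 14:00] → during → counts.
K [Thu 23:00, Sun 02:00] → overlapped-by → counts.
L [Wed 20:00, Wed 22:00] → overlaps → counts.
P [Fri 15:00, Sat 12:00] → overlapped-by → counts.
R [Tue 03:00, Wed 19:00] → before → no.
S [Wed 21:00, Sun 01:00] → started-by → counts.
V [Tue 00:00, Wed 21:00] → meets → no.
W [Sun 14:00, Sun 21:00] → after → no.
Total: 7.

7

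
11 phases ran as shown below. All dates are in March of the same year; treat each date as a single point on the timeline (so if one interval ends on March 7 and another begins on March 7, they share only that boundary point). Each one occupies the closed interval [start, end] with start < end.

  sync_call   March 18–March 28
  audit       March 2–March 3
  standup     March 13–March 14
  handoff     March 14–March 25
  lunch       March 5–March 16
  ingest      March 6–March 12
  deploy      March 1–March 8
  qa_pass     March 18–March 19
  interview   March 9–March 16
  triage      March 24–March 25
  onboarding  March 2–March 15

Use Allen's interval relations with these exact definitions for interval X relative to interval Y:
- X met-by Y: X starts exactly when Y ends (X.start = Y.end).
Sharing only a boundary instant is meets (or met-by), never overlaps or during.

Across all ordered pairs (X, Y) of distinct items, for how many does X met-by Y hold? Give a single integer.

Checking all 110 ordered pairs for relation 'met-by'; matching pairs in alphabetical order:
(handoff, standup): handoff met-by standup ✓
Count: 1.

1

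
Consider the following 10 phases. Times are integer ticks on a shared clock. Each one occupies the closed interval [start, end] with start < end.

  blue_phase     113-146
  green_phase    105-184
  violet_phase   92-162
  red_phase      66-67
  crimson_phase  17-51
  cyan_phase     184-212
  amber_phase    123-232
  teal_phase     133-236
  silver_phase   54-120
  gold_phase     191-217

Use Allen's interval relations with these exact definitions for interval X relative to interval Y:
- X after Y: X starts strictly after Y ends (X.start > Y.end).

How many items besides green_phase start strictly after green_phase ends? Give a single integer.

Target green_phase = [105, 184].
amber_phase [123, 232] → overlapped-by → no.
blue_phase [113, 146] → during → no.
crimson_phase [17, 51] → before → no.
cyan_phase [184, 212] → met-by → no.
gold_phase [191, 217] → after → counts.
red_phase [66, 67] → before → no.
silver_phase [54, 120] → overlaps → no.
teal_phase [133, 236] → overlapped-by → no.
violet_phase [92, 162] → overlaps → no.
Total: 1.

1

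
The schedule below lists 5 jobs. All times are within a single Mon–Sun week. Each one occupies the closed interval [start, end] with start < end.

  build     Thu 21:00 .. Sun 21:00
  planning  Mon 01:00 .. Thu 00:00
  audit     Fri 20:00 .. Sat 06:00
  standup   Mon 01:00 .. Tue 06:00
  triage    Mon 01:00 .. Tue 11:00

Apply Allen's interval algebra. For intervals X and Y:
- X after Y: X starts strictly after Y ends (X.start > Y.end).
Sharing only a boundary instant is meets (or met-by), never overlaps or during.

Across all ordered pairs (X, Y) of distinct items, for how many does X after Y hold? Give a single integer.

6

Checking all 20 ordered pairs for relation 'after'; matching pairs in alphabetical order:
(audit, planning): audit after planning ✓
(audit, standup): audit after standup ✓
(audit, triage): audit after triage ✓
(build, planning): build after planning ✓
(build, standup): build after standup ✓
(build, triage): build after triage ✓
Count: 6.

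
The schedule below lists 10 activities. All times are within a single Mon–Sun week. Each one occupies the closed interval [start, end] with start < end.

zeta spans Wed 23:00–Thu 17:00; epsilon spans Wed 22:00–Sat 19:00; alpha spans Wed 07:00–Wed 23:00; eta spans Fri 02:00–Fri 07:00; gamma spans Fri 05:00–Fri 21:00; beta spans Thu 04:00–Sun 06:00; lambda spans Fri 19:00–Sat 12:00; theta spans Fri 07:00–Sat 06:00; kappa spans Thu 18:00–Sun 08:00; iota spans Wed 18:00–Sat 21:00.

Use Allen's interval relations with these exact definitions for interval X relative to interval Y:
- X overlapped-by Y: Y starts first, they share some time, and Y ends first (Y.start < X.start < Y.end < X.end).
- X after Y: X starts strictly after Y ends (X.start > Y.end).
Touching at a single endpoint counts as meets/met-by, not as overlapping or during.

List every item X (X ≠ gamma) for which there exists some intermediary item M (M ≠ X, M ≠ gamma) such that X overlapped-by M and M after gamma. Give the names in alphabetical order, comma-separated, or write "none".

Target gamma = [Fri 05:00, Fri 21:00].
Intermediaries M with M after gamma: none.
Union: none.

none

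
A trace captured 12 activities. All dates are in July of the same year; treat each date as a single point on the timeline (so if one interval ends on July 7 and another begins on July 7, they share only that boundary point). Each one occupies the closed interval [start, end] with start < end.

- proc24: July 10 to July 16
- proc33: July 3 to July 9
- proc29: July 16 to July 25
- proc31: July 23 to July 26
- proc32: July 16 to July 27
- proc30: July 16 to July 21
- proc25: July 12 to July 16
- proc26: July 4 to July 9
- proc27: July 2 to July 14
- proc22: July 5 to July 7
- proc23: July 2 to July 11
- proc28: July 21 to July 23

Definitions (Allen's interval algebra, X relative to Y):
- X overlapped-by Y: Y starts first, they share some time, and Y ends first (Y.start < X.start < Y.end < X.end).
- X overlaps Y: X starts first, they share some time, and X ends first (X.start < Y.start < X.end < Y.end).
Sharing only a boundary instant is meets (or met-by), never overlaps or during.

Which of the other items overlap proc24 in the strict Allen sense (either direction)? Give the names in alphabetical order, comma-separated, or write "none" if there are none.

Target proc24 = [July 10, July 16].
proc22 [July 5, July 7] → before → no.
proc23 [July 2, July 11] → overlaps → yes.
proc25 [July 12, July 16] → finishes → no.
proc26 [July 4, July 9] → before → no.
proc27 [July 2, July 14] → overlaps → yes.
proc28 [July 21, July 23] → after → no.
proc29 [July 16, July 25] → met-by → no.
proc30 [July 16, July 21] → met-by → no.
proc31 [July 23, July 26] → after → no.
proc32 [July 16, July 27] → met-by → no.
proc33 [July 3, July 9] → before → no.
Result: proc23, proc27.

proc23, proc27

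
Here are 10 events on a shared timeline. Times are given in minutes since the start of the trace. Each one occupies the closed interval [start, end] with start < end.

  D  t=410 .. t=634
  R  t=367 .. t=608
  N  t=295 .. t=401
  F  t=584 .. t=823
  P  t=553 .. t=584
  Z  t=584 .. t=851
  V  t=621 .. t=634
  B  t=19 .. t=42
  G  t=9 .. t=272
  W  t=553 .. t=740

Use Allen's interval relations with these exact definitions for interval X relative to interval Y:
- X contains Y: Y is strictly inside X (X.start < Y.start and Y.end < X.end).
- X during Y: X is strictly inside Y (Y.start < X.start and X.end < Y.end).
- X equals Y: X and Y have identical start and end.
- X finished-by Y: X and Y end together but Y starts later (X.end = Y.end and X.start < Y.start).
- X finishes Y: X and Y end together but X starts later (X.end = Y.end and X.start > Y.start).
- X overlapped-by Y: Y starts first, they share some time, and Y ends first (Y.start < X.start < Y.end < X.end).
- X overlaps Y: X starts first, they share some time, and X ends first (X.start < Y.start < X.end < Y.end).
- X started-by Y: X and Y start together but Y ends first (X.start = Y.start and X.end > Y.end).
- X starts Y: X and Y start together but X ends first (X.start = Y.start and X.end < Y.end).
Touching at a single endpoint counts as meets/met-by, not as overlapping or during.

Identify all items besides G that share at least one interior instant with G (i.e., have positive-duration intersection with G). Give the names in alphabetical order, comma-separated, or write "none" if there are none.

Target G = [t=9, t=272].
B [t=19, t=42] → during → yes.
D [t=410, t=634] → after → no.
F [t=584, t=823] → after → no.
N [t=295, t=401] → after → no.
P [t=553, t=584] → after → no.
R [t=367, t=608] → after → no.
V [t=621, t=634] → after → no.
W [t=553, t=740] → after → no.
Z [t=584, t=851] → after → no.
Result: B.

B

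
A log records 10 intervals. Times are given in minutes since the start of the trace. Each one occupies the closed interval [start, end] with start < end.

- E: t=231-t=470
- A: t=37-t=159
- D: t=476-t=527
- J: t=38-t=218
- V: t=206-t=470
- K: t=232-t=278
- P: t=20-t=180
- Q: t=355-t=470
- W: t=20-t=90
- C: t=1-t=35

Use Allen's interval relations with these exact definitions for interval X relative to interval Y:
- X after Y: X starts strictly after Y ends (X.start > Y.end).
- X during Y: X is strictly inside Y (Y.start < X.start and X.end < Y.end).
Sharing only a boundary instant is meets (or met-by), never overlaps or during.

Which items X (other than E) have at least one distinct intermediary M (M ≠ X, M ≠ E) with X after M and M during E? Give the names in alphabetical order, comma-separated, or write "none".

Target E = [t=231, t=470].
Intermediaries M with M during E: K.
Via K — items with X after K: D, Q.
Union: D, Q.

D, Q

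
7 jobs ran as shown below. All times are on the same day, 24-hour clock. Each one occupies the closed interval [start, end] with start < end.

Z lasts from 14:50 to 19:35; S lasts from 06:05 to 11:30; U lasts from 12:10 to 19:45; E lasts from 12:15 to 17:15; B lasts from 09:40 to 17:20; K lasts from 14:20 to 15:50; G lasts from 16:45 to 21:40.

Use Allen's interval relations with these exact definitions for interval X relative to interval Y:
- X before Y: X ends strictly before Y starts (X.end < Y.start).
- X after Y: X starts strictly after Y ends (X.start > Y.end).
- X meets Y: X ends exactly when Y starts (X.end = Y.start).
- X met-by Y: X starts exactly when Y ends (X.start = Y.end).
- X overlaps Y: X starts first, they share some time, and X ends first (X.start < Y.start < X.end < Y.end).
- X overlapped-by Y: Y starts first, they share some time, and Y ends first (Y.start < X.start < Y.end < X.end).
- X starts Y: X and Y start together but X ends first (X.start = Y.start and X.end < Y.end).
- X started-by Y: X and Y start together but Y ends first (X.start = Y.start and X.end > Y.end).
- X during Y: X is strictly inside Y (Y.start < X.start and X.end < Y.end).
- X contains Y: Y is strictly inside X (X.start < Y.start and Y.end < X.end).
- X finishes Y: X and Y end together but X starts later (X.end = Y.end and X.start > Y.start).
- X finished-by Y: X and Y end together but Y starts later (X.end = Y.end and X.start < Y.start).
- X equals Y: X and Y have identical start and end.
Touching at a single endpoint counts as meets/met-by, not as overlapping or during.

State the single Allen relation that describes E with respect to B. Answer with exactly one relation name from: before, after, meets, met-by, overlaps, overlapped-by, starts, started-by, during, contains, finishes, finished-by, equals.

E = [12:15, 17:15]; B = [09:40, 17:20].
Compare endpoints: E.start > B.start, E.start < B.end, E.end > B.start, E.end < B.end.
That pattern is 'during'.

during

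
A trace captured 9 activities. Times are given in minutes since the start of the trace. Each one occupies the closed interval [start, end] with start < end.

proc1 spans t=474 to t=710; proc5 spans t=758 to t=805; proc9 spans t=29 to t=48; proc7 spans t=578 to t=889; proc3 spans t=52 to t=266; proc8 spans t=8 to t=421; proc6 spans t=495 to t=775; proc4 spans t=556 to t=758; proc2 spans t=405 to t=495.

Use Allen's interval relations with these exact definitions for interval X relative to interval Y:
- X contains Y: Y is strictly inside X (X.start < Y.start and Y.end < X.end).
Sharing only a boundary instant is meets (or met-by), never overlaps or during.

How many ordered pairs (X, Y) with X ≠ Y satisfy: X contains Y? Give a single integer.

Checking all 72 ordered pairs for relation 'contains'; matching pairs in alphabetical order:
(proc6, proc4): proc6 contains proc4 ✓
(proc7, proc5): proc7 contains proc5 ✓
(proc8, proc3): proc8 contains proc3 ✓
(proc8, proc9): proc8 contains proc9 ✓
Count: 4.

4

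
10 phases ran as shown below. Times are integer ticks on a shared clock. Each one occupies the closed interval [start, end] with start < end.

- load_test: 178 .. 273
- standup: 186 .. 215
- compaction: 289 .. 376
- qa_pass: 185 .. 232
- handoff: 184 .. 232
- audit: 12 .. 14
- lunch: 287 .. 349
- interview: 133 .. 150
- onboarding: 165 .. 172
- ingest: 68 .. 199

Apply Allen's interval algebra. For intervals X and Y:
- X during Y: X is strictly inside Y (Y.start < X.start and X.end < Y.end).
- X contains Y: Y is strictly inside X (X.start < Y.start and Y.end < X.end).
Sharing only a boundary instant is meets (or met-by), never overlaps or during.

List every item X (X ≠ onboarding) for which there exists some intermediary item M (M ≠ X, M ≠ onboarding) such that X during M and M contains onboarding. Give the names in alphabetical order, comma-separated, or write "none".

interview

Target onboarding = [165, 172].
Intermediaries M with M contains onboarding: ingest.
Via ingest — items with X during ingest: interview.
Union: interview.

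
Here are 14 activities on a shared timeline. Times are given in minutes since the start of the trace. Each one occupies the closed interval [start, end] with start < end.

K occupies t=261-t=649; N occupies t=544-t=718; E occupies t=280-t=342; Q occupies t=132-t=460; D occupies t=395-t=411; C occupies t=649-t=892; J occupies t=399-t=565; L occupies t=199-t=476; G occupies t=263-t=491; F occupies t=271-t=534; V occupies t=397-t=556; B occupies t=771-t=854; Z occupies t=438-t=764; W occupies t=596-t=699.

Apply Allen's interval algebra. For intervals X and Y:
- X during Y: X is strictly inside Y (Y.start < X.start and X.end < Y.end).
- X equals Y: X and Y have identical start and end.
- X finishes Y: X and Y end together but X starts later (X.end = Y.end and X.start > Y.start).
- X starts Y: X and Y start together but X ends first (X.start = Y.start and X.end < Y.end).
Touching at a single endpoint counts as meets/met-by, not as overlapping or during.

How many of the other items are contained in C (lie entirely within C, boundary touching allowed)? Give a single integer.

1

Target C = [t=649, t=892].
B [t=771, t=854] → during → counts.
D [t=395, t=411] → before → no.
E [t=280, t=342] → before → no.
F [t=271, t=534] → before → no.
G [t=263, t=491] → before → no.
J [t=399, t=565] → before → no.
K [t=261, t=649] → meets → no.
L [t=199, t=476] → before → no.
N [t=544, t=718] → overlaps → no.
Q [t=132, t=460] → before → no.
V [t=397, t=556] → before → no.
W [t=596, t=699] → overlaps → no.
Z [t=438, t=764] → overlaps → no.
Total: 1.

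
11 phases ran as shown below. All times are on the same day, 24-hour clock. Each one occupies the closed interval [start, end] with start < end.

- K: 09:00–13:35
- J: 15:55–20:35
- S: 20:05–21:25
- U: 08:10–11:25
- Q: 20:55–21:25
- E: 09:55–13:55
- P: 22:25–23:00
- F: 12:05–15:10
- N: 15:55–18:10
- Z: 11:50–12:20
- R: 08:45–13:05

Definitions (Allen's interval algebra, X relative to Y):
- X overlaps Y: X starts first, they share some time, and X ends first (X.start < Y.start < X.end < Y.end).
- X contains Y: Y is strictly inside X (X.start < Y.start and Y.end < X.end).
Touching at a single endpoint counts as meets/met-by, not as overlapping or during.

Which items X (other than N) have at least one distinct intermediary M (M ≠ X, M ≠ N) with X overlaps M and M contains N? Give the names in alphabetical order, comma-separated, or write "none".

Target N = [15:55, 18:10].
Intermediaries M with M contains N: none.
Union: none.

none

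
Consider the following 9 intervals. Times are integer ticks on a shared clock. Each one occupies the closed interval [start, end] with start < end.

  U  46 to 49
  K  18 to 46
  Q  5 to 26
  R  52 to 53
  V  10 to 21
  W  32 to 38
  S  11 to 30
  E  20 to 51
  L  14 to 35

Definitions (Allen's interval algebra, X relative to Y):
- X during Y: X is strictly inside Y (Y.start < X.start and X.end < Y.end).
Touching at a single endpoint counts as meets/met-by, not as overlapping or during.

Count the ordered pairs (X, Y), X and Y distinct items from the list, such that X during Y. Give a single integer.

Checking all 72 ordered pairs for relation 'during'; matching pairs in alphabetical order:
(U, E): U during E ✓
(V, Q): V during Q ✓
(W, E): W during E ✓
(W, K): W during K ✓
Count: 4.

4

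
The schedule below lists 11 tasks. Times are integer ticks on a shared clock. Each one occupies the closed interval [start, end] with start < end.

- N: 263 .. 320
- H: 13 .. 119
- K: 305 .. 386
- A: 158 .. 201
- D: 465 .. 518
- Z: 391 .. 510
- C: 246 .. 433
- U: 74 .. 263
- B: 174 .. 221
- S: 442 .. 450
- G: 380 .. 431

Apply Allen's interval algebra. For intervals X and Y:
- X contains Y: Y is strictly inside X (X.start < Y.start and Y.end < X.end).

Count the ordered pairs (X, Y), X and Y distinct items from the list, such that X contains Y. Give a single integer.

Checking all 110 ordered pairs for relation 'contains'; matching pairs in alphabetical order:
(C, G): C contains G ✓
(C, K): C contains K ✓
(C, N): C contains N ✓
(U, A): U contains A ✓
(U, B): U contains B ✓
(Z, S): Z contains S ✓
Count: 6.

6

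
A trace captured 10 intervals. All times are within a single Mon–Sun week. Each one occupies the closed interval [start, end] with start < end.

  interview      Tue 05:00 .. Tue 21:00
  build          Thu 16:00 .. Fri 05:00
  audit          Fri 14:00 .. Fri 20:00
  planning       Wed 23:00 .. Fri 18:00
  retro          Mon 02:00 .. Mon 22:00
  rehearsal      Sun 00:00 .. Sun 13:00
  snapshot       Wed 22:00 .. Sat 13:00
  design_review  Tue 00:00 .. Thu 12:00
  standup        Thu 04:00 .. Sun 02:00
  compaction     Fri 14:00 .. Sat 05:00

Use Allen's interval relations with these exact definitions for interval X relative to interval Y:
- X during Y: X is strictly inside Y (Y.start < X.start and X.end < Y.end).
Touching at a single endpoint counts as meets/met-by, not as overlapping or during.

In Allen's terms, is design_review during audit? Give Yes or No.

No

design_review = [Tue 00:00, Thu 12:00], audit = [Fri 14:00, Fri 20:00].
Actual relation of design_review to audit: before.
Asked whether 'during' holds → No.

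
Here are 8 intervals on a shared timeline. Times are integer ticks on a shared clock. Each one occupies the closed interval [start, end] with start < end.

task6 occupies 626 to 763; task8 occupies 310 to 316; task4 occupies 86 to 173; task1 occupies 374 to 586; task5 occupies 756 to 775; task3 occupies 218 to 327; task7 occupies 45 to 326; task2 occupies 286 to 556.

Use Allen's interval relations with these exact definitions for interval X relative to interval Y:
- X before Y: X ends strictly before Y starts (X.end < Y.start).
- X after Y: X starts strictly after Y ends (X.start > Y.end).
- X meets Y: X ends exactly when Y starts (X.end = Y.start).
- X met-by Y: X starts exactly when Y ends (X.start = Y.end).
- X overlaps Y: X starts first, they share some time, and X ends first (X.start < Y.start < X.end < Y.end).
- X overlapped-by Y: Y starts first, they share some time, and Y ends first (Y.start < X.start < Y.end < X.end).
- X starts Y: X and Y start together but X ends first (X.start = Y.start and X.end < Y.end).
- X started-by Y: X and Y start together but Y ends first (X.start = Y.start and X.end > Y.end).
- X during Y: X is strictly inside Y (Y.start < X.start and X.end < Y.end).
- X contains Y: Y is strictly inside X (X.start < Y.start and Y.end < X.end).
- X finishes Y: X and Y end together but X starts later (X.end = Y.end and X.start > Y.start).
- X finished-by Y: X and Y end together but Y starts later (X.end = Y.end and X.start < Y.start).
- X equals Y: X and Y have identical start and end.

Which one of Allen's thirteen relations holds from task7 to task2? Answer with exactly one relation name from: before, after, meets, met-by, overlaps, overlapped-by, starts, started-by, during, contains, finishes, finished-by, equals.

overlaps

task7 = [45, 326]; task2 = [286, 556].
Compare endpoints: task7.start < task2.start, task7.start < task2.end, task7.end > task2.start, task7.end < task2.end.
That pattern is 'overlaps'.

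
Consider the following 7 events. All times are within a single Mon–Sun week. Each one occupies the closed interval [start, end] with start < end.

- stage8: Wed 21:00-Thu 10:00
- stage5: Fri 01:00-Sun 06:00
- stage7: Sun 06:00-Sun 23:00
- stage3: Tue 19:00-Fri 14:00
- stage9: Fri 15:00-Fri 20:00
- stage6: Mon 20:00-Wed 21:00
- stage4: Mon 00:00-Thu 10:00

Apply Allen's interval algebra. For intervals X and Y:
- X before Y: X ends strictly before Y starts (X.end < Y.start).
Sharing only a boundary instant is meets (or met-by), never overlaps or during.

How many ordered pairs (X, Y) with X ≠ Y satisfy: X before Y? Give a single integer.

12

Checking all 42 ordered pairs for relation 'before'; matching pairs in alphabetical order:
(stage3, stage7): stage3 before stage7 ✓
(stage3, stage9): stage3 before stage9 ✓
(stage4, stage5): stage4 before stage5 ✓
(stage4, stage7): stage4 before stage7 ✓
(stage4, stage9): stage4 before stage9 ✓
(stage6, stage5): stage6 before stage5 ✓
(stage6, stage7): stage6 before stage7 ✓
(stage6, stage9): stage6 before stage9 ✓
(stage8, stage5): stage8 before stage5 ✓
(stage8, stage7): stage8 before stage7 ✓
(stage8, stage9): stage8 before stage9 ✓
(stage9, stage7): stage9 before stage7 ✓
Count: 12.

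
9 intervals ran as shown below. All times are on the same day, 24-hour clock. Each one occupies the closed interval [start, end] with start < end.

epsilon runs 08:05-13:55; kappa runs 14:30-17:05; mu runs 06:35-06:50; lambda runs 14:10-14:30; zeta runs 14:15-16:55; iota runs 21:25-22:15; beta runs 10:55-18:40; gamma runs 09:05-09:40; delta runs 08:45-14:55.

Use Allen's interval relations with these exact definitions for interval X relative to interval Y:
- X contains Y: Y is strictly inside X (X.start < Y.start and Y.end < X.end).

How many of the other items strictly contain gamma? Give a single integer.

Target gamma = [09:05, 09:40].
beta [10:55, 18:40] → after → no.
delta [08:45, 14:55] → contains → counts.
epsilon [08:05, 13:55] → contains → counts.
iota [21:25, 22:15] → after → no.
kappa [14:30, 17:05] → after → no.
lambda [14:10, 14:30] → after → no.
mu [06:35, 06:50] → before → no.
zeta [14:15, 16:55] → after → no.
Total: 2.

2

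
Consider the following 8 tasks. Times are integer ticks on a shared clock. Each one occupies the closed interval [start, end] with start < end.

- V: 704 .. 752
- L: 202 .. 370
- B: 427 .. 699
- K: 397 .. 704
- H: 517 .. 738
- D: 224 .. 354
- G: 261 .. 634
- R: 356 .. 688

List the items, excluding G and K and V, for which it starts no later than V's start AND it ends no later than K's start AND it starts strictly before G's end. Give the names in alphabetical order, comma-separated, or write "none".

Conditions: its start is no later than V's start (X.start <= 704) AND its end is no later than K's start (X.end <= 397) AND its start is strictly before G's end (X.start < 634).
B: start 427 <= 704? ✓; end 699 <= 397? ✗; start 427 < 634? ✓ → no.
D: start 224 <= 704? ✓; end 354 <= 397? ✓; start 224 < 634? ✓ → yes.
H: start 517 <= 704? ✓; end 738 <= 397? ✗; start 517 < 634? ✓ → no.
L: start 202 <= 704? ✓; end 370 <= 397? ✓; start 202 < 634? ✓ → yes.
R: start 356 <= 704? ✓; end 688 <= 397? ✗; start 356 < 634? ✓ → no.
Result: D, L.

D, L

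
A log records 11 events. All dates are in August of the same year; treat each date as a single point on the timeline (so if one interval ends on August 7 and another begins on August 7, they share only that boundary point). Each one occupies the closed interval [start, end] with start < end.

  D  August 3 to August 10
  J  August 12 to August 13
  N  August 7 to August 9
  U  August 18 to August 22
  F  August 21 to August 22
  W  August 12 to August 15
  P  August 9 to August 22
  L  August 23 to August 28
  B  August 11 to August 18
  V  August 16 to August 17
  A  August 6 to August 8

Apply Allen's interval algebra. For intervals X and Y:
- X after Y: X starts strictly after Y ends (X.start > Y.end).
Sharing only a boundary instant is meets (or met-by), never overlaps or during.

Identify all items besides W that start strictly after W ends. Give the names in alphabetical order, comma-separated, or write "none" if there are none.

F, L, U, V

Target W = [August 12, August 15].
A [August 6, August 8] → before → no.
B [August 11, August 18] → contains → no.
D [August 3, August 10] → before → no.
F [August 21, August 22] → after → yes.
J [August 12, August 13] → starts → no.
L [August 23, August 28] → after → yes.
N [August 7, August 9] → before → no.
P [August 9, August 22] → contains → no.
U [August 18, August 22] → after → yes.
V [August 16, August 17] → after → yes.
Result: F, L, U, V.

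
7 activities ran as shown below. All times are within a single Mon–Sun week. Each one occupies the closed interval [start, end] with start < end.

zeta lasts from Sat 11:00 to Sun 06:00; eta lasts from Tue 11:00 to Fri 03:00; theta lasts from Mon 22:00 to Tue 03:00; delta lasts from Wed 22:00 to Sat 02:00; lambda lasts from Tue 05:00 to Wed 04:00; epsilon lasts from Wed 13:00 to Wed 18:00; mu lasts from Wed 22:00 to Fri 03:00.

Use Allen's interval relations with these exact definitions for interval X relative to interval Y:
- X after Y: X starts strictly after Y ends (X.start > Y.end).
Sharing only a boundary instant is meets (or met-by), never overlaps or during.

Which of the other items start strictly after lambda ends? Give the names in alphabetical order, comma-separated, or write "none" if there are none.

delta, epsilon, mu, zeta

Target lambda = [Tue 05:00, Wed 04:00].
delta [Wed 22:00, Sat 02:00] → after → yes.
epsilon [Wed 13:00, Wed 18:00] → after → yes.
eta [Tue 11:00, Fri 03:00] → overlapped-by → no.
mu [Wed 22:00, Fri 03:00] → after → yes.
theta [Mon 22:00, Tue 03:00] → before → no.
zeta [Sat 11:00, Sun 06:00] → after → yes.
Result: delta, epsilon, mu, zeta.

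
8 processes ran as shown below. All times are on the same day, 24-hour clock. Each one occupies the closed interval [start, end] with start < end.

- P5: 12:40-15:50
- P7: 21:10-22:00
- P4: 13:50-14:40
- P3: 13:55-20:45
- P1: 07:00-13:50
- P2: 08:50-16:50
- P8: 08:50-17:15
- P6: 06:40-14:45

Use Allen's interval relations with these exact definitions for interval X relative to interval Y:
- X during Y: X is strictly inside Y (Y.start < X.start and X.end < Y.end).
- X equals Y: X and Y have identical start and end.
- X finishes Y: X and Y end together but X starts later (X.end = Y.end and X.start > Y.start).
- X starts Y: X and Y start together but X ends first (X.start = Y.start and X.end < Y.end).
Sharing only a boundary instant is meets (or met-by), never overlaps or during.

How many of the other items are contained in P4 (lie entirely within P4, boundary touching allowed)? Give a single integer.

0

Target P4 = [13:50, 14:40].
P1 [07:00, 13:50] → meets → no.
P2 [08:50, 16:50] → contains → no.
P3 [13:55, 20:45] → overlapped-by → no.
P5 [12:40, 15:50] → contains → no.
P6 [06:40, 14:45] → contains → no.
P7 [21:10, 22:00] → after → no.
P8 [08:50, 17:15] → contains → no.
Total: 0.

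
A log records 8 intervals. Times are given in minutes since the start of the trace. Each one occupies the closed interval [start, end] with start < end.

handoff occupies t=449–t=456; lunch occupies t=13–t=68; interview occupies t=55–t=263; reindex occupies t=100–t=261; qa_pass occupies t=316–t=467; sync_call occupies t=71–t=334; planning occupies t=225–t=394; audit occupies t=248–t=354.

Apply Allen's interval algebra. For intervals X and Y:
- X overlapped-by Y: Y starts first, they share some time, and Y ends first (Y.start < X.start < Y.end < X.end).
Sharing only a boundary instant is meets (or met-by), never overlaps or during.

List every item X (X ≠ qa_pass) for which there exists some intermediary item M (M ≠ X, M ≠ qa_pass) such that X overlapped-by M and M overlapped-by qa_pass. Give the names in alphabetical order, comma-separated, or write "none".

none

Target qa_pass = [t=316, t=467].
Intermediaries M with M overlapped-by qa_pass: none.
Union: none.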